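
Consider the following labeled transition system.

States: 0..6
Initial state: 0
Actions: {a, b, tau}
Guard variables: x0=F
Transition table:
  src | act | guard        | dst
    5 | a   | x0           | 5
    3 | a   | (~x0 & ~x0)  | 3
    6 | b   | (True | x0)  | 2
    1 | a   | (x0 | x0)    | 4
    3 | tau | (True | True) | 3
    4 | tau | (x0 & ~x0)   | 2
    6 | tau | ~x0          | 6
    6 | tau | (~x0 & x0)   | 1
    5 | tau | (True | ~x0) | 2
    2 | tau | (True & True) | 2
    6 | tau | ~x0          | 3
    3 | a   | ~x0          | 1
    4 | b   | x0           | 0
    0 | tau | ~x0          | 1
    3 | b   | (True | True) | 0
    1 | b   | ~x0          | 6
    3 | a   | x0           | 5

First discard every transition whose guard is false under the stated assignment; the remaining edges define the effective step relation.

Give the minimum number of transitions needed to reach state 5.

Answer: UNREACHABLE

Analysis:
Breadth-first toward 5:
  L0 = {0}
  L1 = {1}
  L2 = {6}
  L3 = {2,3}
5 never appears.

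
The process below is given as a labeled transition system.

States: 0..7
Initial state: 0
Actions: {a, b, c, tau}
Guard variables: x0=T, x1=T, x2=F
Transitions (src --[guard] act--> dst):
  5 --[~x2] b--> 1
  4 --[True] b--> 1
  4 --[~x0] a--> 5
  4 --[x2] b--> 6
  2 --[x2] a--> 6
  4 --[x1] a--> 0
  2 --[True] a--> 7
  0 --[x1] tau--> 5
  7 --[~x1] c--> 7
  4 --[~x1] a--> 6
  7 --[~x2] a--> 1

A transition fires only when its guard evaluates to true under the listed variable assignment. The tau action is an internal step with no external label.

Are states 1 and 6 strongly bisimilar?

Compute ~ classes (split until stable):
  π0 = {{0,1,2,3,4,5,6,7}}
  π1 = {{0},{1,3,6},{2,7},{4},{5}}
  π2 = {{0},{1,3,6},{2},{4},{5},{7}}
6 equivalence class(es) (converged in 3)
1∈{1,3,6}, 6∈{1,3,6}

Answer: BISIMILAR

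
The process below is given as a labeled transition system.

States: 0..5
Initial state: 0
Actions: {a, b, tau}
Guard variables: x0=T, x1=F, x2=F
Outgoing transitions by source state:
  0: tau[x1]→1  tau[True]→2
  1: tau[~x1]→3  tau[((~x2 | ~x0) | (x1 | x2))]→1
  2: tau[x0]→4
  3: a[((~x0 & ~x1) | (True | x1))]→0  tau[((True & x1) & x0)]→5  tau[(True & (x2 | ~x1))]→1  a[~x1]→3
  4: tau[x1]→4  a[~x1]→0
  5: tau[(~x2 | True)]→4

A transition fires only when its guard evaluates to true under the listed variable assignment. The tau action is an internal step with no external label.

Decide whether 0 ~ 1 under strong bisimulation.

Bisimulation quotient by refinement:
  P[0] = {{0,1,2,3,4,5}}
  P[1] = {{0,1,2,5},{3},{4}}
  P[2] = {{0},{1},{2,5},{3},{4}}
Fixed point at round 3; 5 class(es).
[0]={0}  [1]={1}

Answer: NOT BISIMILAR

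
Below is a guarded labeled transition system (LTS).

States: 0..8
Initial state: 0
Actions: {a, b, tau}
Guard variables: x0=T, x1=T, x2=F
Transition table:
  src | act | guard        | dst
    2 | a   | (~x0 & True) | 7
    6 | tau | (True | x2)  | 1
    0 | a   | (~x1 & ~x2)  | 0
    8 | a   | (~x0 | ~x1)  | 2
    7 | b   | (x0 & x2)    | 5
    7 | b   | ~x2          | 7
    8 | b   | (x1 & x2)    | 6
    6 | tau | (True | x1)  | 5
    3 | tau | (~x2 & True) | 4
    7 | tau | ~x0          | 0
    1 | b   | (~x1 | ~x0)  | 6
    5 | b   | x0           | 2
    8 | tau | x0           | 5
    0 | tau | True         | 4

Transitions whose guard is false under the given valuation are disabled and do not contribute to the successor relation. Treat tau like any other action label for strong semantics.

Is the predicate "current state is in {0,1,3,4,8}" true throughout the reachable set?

Safe = {0,1,3,4,8}
R = {0,4}
  0: safe
  4: safe

Answer: INVARIANT HOLDS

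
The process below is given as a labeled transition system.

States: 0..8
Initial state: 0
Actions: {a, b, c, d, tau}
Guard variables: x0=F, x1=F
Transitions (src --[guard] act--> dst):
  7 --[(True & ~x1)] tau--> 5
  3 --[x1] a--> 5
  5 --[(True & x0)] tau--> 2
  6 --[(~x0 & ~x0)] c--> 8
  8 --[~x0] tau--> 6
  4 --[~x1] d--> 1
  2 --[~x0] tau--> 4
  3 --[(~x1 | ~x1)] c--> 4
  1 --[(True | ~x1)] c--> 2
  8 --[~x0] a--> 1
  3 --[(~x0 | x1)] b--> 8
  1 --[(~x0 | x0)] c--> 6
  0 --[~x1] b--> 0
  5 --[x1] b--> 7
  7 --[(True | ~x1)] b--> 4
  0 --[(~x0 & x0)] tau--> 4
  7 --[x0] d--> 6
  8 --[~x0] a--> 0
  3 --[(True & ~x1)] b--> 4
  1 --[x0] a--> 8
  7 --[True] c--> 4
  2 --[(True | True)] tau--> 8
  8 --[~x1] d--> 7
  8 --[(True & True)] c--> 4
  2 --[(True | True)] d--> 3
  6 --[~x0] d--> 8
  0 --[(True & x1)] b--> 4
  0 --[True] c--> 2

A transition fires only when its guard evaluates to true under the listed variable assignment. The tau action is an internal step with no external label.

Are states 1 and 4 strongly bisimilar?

Answer: NOT BISIMILAR

Trace:
Compute ~ classes (split until stable):
  P[0] = {{0,1,2,3,4,5,6,7,8}}
  P[1] = {{0,3},{1},{2},{4},{5},{6},{7},{8}}
  P[2] = {{0},{1},{2},{3},{4},{5},{6},{7},{8}}
stable after 3 split(s): 9 block(s)
1∈{1}, 4∈{4}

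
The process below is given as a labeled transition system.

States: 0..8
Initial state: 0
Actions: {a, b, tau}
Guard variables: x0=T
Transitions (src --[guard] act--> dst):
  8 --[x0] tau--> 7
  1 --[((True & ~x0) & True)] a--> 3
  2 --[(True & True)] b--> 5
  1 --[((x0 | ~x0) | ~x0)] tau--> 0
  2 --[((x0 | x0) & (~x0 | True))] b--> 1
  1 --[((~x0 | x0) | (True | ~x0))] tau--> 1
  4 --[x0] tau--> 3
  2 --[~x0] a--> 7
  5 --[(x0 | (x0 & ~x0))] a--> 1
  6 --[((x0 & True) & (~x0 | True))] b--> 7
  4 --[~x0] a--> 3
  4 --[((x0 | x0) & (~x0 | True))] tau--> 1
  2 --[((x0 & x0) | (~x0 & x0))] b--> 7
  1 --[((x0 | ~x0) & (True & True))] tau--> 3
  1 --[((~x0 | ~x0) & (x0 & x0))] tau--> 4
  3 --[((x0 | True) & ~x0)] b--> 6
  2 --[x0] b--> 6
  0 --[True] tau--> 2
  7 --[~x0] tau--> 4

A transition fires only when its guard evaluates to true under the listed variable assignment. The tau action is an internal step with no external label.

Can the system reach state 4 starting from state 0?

Answer: UNREACHABLE

Trace:
13 transition(s) survive guard evaluation.
L0 = {0}
L1 = {2}  cumulative {0,2}
L2 = {1,5,6,7}  cumulative {0,1,2,5,6,7}
L3 = {3}  cumulative {0,1,2,3,5,6,7}
Reach set: {0,1,2,3,5,6,7}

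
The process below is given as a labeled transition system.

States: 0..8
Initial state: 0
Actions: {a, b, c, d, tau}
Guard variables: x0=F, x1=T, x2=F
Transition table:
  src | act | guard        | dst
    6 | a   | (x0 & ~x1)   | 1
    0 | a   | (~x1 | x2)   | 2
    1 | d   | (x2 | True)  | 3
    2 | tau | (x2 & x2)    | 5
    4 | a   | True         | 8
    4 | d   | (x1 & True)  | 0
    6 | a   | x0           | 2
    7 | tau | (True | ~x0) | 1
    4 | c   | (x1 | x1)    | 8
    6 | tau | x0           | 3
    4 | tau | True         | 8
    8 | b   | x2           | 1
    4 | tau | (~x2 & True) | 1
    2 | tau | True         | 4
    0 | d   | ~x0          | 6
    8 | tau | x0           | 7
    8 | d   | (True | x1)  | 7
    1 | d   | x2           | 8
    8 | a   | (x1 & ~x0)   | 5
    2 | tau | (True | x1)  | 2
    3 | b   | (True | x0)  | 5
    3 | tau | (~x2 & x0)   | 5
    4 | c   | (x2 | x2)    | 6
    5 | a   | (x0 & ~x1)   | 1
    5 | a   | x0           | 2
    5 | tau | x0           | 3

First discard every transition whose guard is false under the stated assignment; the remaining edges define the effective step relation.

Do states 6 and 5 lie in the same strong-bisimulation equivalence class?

Answer: BISIMILAR

Working:
Refine partition for ~:
  π0 = {{0,1,2,3,4,5,6,7,8}}
  π1 = {{0,1},{2,7},{3},{4},{5,6},{8}}
  π2 = {{0},{1},{2},{3},{4},{5,6},{7},{8}}
stable after 3 split(s): 8 block(s)
class of 6: {5,6}; class of 5: {5,6}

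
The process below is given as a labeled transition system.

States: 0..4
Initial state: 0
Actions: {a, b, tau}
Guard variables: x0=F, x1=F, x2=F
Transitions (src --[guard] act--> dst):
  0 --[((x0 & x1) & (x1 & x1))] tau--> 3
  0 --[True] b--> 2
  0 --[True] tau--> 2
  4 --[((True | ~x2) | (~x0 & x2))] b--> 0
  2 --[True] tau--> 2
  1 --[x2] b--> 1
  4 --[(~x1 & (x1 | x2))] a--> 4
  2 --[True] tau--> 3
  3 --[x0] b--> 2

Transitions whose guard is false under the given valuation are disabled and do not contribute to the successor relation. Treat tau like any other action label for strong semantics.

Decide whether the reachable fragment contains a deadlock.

Answer: DEADLOCK at state 3

Analysis:
Reach set: {0,2,3}
  0: b→2  tau→2  [deg 2]
  2: tau→2  tau→3  [deg 2]
  3: ∅  [no exit]
Path to 3: b·tau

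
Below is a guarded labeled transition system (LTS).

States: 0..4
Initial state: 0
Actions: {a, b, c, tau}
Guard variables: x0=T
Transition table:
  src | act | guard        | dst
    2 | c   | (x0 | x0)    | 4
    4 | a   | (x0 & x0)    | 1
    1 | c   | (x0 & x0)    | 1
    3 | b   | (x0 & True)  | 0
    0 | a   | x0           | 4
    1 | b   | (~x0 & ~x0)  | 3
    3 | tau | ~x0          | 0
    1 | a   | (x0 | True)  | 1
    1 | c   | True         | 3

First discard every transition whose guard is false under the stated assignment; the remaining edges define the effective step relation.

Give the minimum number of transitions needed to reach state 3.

Answer: 3

Analysis:
Breadth-first toward 3:
  L0 = {0}
  L1 = {4}
  L2 = {1}
  L3 = {3}
first hit 3 at d=3 via a·a·c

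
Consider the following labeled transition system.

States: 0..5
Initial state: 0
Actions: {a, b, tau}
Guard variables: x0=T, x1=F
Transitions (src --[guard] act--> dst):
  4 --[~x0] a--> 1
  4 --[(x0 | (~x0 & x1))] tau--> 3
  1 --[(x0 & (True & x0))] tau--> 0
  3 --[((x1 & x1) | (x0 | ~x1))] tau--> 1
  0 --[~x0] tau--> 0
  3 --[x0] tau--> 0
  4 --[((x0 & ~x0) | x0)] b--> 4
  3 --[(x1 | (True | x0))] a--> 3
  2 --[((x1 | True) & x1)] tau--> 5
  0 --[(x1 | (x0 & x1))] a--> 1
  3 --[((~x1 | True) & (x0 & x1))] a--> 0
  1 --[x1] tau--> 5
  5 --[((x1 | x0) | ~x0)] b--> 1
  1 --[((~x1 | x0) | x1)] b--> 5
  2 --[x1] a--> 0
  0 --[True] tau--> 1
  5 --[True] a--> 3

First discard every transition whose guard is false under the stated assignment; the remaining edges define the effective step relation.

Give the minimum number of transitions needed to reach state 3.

Layered search for 3:
  depth 0: {0}
  depth 1: {1}
  depth 2: {5}
  depth 3: {3}
first hit 3 at d=3 via tau·b·a

Answer: 3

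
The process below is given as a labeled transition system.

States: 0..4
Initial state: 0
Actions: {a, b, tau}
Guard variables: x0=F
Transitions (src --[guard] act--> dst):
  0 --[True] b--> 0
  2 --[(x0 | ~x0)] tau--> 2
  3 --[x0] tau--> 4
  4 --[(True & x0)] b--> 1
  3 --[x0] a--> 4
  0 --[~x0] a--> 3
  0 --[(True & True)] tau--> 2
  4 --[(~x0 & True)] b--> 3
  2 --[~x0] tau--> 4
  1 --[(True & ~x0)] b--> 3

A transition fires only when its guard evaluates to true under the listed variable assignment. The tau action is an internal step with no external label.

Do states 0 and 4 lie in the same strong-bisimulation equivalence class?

Answer: NOT BISIMILAR

Working:
Bisimulation quotient by refinement:
  round 0: {{0,1,2,3,4}}
  round 1: {{0},{1,4},{2},{3}}
4 equivalence class(es) (converged in 2)
class of 0: {0}; class of 4: {1,4}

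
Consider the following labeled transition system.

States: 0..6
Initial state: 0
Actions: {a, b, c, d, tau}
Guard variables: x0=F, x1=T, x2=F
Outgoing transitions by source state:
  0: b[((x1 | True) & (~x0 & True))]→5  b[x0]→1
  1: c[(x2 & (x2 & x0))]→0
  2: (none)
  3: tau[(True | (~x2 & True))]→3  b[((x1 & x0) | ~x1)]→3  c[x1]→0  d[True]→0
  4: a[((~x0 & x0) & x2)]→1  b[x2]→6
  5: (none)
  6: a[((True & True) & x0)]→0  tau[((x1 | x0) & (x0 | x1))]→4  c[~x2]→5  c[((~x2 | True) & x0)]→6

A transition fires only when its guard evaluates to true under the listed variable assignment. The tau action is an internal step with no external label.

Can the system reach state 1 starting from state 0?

6 transition(s) survive guard evaluation.
depth 0: {0}
depth 1: {5}  total {0,5}
R = {0,5}

Answer: UNREACHABLE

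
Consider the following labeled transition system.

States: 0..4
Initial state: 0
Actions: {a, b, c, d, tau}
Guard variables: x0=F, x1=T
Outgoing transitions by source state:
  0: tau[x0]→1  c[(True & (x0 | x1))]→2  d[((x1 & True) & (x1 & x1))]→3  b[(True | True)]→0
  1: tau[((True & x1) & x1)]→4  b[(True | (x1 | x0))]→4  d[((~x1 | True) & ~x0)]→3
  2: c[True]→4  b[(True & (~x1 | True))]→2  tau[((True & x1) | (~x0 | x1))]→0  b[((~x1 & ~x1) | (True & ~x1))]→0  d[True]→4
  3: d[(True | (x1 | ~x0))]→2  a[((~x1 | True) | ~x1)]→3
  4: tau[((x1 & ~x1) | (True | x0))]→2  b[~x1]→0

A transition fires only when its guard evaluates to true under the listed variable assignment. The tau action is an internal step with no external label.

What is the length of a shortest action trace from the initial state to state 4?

Layered search for 4:
  depth 0: {0}
  depth 1: {2,3}
  depth 2: {4}
depth(4)=2, e.g. c·c

Answer: 2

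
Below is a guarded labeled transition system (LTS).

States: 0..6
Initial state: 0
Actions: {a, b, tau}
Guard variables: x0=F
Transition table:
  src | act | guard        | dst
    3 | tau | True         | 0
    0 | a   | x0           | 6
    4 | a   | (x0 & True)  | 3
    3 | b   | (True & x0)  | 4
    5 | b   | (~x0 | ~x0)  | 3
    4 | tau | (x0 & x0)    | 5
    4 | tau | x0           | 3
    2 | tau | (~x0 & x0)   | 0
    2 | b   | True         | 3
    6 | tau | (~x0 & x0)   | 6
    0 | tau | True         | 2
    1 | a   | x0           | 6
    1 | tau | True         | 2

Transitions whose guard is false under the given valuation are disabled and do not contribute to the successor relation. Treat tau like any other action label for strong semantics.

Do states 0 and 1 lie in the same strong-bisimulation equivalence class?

Answer: BISIMILAR

Analysis:
Bisimulation quotient by refinement:
  round 0: {{0,1,2,3,4,5,6}}
  round 1: {{0,1,3},{2,5},{4,6}}
  round 2: {{0,1},{2,5},{3},{4,6}}
4 equivalence class(es) (converged in 3)
class of 0: {0,1}; class of 1: {0,1}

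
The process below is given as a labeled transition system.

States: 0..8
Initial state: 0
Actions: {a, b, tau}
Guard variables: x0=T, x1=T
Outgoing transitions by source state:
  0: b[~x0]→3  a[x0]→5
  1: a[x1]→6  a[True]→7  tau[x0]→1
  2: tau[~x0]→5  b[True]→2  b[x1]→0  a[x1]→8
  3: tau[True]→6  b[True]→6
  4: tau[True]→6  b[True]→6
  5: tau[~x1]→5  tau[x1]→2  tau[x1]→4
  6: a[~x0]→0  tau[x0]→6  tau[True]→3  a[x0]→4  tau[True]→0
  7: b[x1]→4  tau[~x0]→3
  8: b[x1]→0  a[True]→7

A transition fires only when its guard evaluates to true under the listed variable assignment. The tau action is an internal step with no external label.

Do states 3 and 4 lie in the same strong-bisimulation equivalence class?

Answer: BISIMILAR

Trace:
Refine partition for ~:
  π0 = {{0,1,2,3,4,5,6,7,8}}
  π1 = {{0},{1,6},{2,8},{3,4},{5},{7}}
  π2 = {{0},{1},{2},{3,4},{5},{6},{7},{8}}
stable after 3 split(s): 8 block(s)
class of 3: {3,4}; class of 4: {3,4}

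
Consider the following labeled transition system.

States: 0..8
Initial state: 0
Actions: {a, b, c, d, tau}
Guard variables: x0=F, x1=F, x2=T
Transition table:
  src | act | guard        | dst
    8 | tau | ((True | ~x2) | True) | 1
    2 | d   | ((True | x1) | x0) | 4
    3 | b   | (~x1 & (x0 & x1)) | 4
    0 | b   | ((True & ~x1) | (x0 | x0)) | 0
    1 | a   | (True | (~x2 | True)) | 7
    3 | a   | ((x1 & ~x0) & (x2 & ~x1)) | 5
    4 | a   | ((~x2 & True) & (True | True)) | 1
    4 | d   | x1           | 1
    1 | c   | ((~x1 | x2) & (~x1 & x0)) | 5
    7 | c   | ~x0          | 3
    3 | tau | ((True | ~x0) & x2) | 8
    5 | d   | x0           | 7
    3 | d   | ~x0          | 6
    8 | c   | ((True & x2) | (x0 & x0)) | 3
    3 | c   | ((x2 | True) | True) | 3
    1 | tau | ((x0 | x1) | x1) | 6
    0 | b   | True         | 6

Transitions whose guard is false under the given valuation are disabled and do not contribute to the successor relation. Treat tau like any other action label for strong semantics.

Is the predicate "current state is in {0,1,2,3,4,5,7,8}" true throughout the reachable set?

Inv-set: {0,1,2,3,4,5,7,8}
Reachable = {0,6}
  0: safe
  6: ✗ unsafe
counterexample path to 6: b

Answer: INVARIANT VIOLATED at state 6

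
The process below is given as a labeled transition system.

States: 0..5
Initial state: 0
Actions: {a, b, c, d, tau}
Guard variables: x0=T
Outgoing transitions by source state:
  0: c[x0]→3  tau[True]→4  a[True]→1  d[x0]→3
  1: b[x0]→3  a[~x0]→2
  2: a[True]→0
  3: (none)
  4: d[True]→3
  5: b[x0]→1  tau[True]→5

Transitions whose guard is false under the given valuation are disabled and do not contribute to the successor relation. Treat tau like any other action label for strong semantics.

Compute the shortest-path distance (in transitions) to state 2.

Breadth-first toward 2:
  L0 = {0}
  L1 = {1,3,4}
2 never appears.

Answer: UNREACHABLE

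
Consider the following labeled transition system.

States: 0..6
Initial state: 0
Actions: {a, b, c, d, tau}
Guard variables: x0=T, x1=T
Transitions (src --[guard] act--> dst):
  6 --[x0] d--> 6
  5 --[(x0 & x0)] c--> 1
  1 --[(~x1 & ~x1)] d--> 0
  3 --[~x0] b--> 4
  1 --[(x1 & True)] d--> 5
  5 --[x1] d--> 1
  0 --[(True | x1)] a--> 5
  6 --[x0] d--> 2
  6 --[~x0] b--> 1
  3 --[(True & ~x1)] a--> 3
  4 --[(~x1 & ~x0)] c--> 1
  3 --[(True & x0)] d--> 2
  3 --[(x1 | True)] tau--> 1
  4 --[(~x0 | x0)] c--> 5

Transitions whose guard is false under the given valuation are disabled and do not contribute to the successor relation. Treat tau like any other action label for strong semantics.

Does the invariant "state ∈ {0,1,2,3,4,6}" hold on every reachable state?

Inv-set: {0,1,2,3,4,6}
R = {0,1,5}
  0: ✓
  1: ✓
  5: VIOLATES
counterexample path to 5: a

Answer: INVARIANT VIOLATED at state 5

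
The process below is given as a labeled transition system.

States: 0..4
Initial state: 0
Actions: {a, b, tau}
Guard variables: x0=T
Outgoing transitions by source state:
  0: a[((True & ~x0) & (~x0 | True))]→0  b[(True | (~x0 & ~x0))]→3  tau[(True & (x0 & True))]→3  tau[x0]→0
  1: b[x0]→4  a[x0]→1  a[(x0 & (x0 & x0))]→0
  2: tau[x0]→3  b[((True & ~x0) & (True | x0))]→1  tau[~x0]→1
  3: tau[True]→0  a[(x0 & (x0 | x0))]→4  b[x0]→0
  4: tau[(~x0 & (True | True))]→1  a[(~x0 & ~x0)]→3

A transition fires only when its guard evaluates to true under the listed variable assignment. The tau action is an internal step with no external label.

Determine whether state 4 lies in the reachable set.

Answer: REACHABLE

Working:
10 transition(s) survive guard evaluation.
Layer 0: {0}
Layer 1: {3}  cumulative {0,3}
Layer 2: {4}  cumulative {0,3,4}
Reach set: {0,3,4}
Path to 4: b·a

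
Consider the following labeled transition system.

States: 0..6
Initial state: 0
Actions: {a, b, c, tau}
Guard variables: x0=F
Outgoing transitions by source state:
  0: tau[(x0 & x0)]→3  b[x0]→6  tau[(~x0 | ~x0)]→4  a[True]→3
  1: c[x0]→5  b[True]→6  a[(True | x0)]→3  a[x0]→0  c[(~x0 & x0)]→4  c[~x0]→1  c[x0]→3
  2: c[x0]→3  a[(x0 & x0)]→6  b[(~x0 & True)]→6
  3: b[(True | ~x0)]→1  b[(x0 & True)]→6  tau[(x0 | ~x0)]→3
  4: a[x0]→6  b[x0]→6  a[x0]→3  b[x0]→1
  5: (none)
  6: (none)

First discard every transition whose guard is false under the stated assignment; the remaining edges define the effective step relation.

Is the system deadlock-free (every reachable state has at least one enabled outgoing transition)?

Answer: DEADLOCK at state 4

Trace:
Reachable = {0,1,3,4,6}
  0: a→3  tau→4  [deg 2]
  1: a→3  b→6  c→1  [deg 3]
  3: b→1  tau→3  [deg 2]
  4: ∅  [no exit]
  6: ∅  [no exit]
trace reaching 4: tau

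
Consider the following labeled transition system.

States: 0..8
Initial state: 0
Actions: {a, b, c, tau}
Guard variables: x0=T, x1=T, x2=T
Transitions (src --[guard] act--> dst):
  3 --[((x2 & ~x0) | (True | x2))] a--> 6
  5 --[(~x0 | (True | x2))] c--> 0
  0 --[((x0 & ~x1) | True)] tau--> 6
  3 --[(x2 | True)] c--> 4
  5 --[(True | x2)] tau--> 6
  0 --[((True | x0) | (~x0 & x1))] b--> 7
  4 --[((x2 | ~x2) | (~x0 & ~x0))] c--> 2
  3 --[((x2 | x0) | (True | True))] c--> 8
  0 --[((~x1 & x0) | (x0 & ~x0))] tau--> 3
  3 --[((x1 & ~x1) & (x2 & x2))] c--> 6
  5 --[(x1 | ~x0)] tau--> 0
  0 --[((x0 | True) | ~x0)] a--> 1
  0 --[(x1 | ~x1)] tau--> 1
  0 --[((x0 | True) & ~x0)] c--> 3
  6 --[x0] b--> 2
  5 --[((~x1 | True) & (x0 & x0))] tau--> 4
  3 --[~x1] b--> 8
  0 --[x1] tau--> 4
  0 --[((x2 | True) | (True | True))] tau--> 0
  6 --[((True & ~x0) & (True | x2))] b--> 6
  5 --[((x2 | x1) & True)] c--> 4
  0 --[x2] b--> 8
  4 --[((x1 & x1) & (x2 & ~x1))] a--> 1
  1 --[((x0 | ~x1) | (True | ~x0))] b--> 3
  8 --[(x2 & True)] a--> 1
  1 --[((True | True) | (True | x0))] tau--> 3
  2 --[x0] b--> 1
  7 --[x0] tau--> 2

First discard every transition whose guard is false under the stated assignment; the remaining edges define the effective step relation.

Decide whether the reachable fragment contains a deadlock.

Answer: DEADLOCK-FREE

Trace:
Reach set: {0,1,2,3,4,6,7,8}
  0: a→1  b→7  b→8  tau→0  tau→1  tau→4  tau→6  [7 exit(s)]
  1: b→3  tau→3  [2 exit(s)]
  2: b→1  [1 exit(s)]
  3: a→6  c→4  c→8  [3 exit(s)]
  4: c→2  [1 exit(s)]
  6: b→2  [1 exit(s)]
  7: tau→2  [1 exit(s)]
  8: a→1  [1 exit(s)]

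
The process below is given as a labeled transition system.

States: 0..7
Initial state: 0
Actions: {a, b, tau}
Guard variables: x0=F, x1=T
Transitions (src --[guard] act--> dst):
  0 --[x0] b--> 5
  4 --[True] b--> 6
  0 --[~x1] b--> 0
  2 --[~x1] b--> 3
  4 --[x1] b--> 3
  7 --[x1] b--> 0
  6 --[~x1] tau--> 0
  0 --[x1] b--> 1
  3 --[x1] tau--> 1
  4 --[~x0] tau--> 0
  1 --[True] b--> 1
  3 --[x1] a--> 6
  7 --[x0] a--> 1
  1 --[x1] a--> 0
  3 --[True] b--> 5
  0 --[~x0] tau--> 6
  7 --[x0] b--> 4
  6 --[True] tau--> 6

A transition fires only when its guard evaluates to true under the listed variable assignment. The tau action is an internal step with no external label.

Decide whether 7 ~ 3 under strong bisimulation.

Refine partition for ~:
  P[0] = {{0,1,2,3,4,5,6,7}}
  P[1] = {{0,4},{1},{2,5},{3},{6},{7}}
  P[2] = {{0},{1},{2,5},{3},{4},{6},{7}}
Fixed point at round 3; 7 class(es).
class of 7: {7}; class of 3: {3}

Answer: NOT BISIMILAR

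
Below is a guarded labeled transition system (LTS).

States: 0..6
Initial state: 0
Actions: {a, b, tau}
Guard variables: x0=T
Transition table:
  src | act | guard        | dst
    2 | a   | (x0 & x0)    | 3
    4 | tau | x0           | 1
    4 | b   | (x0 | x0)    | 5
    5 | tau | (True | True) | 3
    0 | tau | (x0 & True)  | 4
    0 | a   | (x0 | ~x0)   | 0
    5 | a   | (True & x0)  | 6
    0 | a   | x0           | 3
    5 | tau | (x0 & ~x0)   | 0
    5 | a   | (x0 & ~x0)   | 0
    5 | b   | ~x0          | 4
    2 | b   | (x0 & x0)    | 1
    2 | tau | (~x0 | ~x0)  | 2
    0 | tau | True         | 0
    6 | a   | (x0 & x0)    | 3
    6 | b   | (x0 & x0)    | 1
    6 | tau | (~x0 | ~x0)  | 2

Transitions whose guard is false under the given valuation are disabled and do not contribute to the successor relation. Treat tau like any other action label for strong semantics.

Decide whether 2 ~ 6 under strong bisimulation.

Compute ~ classes (split until stable):
  round 0: {{0,1,2,3,4,5,6}}
  round 1: {{0,5},{1,3},{2,6},{4}}
  round 2: {{0},{1,3},{2,6},{4},{5}}
5 equivalence class(es) (converged in 3)
2∈{2,6}, 6∈{2,6}

Answer: BISIMILAR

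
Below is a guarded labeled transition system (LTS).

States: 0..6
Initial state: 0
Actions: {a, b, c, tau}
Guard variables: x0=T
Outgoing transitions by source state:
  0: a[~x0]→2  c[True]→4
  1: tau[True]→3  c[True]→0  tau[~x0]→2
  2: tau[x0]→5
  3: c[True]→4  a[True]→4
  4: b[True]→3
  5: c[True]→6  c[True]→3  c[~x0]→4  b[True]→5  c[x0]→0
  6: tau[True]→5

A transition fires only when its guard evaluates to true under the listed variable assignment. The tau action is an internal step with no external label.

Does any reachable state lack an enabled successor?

Answer: DEADLOCK-FREE

Working:
Reach set: {0,3,4}
  0: c→4  [deg 1]
  3: a→4  c→4  [deg 2]
  4: b→3  [deg 1]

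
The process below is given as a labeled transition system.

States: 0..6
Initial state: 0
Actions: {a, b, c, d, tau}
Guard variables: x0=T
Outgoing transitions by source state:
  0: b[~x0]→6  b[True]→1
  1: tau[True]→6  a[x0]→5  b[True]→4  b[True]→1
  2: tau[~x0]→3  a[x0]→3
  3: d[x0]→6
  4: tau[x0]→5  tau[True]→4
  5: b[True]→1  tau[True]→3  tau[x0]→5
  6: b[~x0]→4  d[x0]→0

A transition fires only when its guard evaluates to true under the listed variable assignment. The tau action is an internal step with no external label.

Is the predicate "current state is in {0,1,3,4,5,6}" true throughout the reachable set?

Inv-set: {0,1,3,4,5,6}
R = {0,1,3,4,5,6}
  0: ✓
  1: ✓
  3: ✓
  4: ✓
  5: ✓
  6: ✓

Answer: INVARIANT HOLDS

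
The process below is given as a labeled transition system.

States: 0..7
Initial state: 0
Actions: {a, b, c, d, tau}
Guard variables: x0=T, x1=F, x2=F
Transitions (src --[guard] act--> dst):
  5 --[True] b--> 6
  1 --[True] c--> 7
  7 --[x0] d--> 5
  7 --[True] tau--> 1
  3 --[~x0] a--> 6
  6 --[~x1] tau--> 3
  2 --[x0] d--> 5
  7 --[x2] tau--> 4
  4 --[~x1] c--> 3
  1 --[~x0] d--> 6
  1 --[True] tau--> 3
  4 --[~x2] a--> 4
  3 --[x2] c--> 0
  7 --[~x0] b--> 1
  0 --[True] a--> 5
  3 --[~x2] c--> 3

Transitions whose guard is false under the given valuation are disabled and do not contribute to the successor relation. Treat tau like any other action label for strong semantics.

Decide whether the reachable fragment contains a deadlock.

Answer: DEADLOCK-FREE

Trace:
R = {0,3,5,6}
  0: a→5  [1 out]
  3: c→3  [1 out]
  5: b→6  [1 out]
  6: tau→3  [1 out]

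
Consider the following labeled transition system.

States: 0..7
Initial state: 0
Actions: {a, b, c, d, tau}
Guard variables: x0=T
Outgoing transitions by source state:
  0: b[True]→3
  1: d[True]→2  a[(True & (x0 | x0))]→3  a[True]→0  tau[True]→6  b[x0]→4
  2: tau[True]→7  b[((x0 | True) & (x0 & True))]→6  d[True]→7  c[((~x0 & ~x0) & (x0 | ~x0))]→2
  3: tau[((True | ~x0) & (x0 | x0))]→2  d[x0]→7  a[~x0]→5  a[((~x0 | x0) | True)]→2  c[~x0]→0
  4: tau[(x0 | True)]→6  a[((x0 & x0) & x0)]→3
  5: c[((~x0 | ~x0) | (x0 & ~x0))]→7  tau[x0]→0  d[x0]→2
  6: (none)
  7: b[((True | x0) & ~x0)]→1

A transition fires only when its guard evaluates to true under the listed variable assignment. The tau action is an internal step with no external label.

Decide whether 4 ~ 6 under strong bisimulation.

Answer: NOT BISIMILAR

Analysis:
Refine partition for ~:
  P[0] = {{0,1,2,3,4,5,6,7}}
  P[1] = {{0},{1},{2},{3},{4},{5},{6,7}}
stable after 2 split(s): 7 block(s)
class of 4: {4}; class of 6: {6,7}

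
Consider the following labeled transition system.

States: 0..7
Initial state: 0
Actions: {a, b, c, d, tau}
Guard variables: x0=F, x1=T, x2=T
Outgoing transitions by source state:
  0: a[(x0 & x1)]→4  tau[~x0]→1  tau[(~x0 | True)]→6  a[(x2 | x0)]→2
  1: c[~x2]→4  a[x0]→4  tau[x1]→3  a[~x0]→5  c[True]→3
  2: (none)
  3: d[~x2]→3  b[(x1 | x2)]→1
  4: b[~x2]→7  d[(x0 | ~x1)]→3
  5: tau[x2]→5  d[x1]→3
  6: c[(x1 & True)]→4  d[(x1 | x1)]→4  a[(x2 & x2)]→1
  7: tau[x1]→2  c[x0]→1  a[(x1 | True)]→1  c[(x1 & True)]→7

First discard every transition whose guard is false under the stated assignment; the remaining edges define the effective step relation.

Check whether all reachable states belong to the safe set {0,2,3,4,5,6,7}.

Inv-set: {0,2,3,4,5,6,7}
R = {0,1,2,3,4,5,6}
  0: safe
  1: VIOLATES
  2: safe
  3: safe
  4: safe
  5: safe
  6: safe
reach 1 via tau — violates

Answer: INVARIANT VIOLATED at state 1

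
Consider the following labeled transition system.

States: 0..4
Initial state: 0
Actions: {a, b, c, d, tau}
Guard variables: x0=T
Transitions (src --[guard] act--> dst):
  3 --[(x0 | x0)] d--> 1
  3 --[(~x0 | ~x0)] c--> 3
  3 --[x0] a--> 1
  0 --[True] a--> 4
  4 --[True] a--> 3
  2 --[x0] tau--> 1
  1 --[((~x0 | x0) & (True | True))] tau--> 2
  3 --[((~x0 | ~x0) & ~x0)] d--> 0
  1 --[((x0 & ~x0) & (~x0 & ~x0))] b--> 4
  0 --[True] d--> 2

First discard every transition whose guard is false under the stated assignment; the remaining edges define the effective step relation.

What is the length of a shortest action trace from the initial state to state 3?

Breadth-first toward 3:
  depth 0: {0}
  depth 1: {2,4}
  depth 2: {1,3}
3 enters at depth 2; path a·a

Answer: 2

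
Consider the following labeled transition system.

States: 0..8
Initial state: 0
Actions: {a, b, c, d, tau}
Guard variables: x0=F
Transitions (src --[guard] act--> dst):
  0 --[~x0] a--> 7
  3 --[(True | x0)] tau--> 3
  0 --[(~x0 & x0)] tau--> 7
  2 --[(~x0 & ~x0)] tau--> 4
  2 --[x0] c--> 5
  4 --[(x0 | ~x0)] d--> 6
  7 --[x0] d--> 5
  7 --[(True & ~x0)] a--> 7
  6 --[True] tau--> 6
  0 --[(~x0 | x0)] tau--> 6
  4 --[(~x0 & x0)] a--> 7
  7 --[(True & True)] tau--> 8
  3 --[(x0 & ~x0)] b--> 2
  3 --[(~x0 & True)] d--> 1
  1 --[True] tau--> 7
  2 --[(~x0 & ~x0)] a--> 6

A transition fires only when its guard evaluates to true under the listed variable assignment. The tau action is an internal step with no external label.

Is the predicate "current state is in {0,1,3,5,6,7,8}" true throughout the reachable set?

Answer: INVARIANT HOLDS

Analysis:
Safe = {0,1,3,5,6,7,8}
Reach set: {0,6,7,8}
  0: safe
  6: safe
  7: safe
  8: safe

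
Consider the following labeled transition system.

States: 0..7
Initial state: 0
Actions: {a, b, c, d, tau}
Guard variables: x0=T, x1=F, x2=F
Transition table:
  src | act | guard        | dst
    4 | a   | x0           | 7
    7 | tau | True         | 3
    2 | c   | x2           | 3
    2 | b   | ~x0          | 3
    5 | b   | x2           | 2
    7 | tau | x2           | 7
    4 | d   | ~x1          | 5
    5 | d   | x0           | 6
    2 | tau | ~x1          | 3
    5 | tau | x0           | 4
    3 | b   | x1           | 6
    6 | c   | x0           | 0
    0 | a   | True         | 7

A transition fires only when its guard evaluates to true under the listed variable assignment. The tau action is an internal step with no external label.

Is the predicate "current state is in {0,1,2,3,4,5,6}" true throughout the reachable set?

Allowed set {0,1,2,3,4,5,6}
Reachable = {0,3,7}
  0: ✓
  3: ✓
  7: outside
witness against invariant: a → 7

Answer: INVARIANT VIOLATED at state 7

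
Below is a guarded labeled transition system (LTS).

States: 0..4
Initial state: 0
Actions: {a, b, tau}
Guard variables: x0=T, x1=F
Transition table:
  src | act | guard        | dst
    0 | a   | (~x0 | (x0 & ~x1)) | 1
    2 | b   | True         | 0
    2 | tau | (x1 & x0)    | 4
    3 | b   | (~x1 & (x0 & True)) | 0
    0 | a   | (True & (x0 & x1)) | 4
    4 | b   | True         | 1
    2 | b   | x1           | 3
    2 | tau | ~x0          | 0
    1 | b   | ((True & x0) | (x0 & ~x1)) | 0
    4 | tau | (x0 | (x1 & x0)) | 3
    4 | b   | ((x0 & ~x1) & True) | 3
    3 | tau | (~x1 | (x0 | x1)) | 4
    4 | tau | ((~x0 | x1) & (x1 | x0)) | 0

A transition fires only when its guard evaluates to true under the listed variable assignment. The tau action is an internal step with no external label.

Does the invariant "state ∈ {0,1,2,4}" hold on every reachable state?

Inv-set: {0,1,2,4}
Reach set: {0,1}
  0: ✓
  1: ✓

Answer: INVARIANT HOLDS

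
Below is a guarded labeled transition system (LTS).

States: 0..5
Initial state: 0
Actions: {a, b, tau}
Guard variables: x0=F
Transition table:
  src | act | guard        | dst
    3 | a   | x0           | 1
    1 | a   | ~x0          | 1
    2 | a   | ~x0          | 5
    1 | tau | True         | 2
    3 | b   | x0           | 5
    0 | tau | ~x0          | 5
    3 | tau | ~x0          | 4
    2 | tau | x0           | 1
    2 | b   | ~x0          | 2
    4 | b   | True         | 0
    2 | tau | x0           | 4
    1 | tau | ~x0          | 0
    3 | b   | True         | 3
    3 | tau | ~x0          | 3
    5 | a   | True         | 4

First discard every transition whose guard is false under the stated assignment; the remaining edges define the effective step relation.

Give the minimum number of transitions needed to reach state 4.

Breadth-first toward 4:
  depth 0: {0}
  depth 1: {5}
  depth 2: {4}
depth(4)=2, e.g. tau·a

Answer: 2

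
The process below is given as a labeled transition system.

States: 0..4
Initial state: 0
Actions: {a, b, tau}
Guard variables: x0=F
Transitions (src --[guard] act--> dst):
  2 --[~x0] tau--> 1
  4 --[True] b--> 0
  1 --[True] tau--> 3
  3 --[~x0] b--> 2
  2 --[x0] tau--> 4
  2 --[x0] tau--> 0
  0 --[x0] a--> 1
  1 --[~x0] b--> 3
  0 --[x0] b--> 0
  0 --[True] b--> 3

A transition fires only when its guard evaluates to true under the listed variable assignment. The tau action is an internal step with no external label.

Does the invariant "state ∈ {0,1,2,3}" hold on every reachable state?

Inv-set: {0,1,2,3}
Reach set: {0,1,2,3}
  0: safe
  1: safe
  2: safe
  3: safe

Answer: INVARIANT HOLDS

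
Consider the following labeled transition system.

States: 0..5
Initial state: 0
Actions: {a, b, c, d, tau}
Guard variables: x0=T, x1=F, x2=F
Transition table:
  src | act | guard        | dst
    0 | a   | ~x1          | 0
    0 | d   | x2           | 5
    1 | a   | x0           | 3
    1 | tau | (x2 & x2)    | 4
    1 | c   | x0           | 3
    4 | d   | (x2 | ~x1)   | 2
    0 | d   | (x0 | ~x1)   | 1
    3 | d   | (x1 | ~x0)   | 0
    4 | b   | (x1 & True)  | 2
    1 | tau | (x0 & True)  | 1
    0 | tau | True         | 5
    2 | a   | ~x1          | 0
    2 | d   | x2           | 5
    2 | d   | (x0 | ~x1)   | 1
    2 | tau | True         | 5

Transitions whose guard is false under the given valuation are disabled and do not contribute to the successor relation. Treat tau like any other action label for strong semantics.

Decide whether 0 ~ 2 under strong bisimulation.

Answer: BISIMILAR

Analysis:
Compute ~ classes (split until stable):
  round 0: {{0,1,2,3,4,5}}
  round 1: {{0,2},{1},{3,5},{4}}
stable after 2 split(s): 4 block(s)
[0]={0,2}  [2]={0,2}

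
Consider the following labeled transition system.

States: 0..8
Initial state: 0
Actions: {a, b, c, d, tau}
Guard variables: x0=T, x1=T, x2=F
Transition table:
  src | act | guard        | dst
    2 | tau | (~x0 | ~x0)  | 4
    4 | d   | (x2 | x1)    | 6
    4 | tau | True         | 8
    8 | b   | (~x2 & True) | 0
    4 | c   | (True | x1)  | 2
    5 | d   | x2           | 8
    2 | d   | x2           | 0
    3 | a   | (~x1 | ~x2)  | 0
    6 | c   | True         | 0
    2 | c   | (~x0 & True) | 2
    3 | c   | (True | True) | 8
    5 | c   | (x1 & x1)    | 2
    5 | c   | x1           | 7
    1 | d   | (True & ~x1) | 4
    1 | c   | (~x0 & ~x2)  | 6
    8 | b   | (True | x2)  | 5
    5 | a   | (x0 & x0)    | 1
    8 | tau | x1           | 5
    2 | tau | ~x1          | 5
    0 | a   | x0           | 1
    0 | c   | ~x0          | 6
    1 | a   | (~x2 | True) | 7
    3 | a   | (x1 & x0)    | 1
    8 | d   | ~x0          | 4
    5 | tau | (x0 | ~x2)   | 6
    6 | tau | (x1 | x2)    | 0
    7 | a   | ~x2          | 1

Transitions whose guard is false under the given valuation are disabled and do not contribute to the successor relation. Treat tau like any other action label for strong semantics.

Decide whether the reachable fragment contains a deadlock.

R = {0,1,7}
  0: a→1  [deg 1]
  1: a→7  [deg 1]
  7: a→1  [deg 1]

Answer: DEADLOCK-FREE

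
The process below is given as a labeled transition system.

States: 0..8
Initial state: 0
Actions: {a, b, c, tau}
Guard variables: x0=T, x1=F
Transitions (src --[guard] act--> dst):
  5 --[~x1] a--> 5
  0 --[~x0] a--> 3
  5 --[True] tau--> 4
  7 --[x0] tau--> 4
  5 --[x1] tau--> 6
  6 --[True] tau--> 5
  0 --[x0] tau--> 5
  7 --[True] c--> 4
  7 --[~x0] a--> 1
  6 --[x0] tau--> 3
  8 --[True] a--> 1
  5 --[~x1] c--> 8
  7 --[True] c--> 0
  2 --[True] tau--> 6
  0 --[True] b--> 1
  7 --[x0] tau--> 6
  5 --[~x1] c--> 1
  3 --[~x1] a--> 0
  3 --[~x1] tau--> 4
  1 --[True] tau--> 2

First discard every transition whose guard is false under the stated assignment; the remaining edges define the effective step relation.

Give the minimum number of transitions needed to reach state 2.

Answer: 2

Working:
Layered search for 2:
  L0 = {0}
  L1 = {1,5}
  L2 = {2,4,8}
2 enters at depth 2; path b·tau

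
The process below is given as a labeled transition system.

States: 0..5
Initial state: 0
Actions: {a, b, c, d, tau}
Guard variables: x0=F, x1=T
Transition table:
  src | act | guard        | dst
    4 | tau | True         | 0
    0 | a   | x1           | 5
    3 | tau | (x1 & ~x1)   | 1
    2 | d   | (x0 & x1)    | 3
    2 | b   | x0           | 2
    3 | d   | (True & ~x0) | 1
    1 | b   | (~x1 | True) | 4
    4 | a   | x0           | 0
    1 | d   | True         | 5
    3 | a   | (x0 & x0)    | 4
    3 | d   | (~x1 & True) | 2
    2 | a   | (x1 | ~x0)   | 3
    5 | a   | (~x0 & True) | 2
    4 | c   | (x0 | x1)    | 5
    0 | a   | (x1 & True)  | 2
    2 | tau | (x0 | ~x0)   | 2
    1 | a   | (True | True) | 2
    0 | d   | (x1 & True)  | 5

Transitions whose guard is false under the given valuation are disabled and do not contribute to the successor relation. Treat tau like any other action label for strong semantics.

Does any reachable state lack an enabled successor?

Reach set: {0,1,2,3,4,5}
  0: a→2  a→5  d→5  [3 out]
  1: a→2  b→4  d→5  [3 out]
  2: a→3  tau→2  [2 out]
  3: d→1  [1 out]
  4: c→5  tau→0  [2 out]
  5: a→2  [1 out]

Answer: DEADLOCK-FREE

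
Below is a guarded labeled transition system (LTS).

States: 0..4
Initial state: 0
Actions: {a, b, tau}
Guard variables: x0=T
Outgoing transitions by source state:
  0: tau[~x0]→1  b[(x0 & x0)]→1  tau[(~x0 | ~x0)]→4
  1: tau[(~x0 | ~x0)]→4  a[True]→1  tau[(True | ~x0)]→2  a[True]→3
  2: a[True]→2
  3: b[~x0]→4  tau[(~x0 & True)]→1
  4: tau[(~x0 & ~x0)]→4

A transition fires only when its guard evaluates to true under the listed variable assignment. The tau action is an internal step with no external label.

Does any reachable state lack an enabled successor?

R = {0,1,2,3}
  0: b→1  [1 exit(s)]
  1: a→1  a→3  tau→2  [3 exit(s)]
  2: a→2  [1 exit(s)]
  3: ∅  [deadlock]
witness 3: b·a

Answer: DEADLOCK at state 3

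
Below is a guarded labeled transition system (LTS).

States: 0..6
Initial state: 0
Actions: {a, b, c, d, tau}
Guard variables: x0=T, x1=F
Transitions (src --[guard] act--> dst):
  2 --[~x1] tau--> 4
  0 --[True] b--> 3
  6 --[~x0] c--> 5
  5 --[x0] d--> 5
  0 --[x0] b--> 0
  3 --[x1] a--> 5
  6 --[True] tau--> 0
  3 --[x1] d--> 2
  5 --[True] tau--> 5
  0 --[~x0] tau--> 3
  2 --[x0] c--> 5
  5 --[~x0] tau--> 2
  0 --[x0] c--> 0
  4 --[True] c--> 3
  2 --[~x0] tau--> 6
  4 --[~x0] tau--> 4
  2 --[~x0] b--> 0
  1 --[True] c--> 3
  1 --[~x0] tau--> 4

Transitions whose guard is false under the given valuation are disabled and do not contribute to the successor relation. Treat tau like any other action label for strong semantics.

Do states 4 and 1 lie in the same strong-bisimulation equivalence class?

Bisimulation quotient by refinement:
  round 0: {{0,1,2,3,4,5,6}}
  round 1: {{0},{1,4},{2},{3},{5},{6}}
stable after 2 split(s): 6 block(s)
4∈{1,4}, 1∈{1,4}

Answer: BISIMILAR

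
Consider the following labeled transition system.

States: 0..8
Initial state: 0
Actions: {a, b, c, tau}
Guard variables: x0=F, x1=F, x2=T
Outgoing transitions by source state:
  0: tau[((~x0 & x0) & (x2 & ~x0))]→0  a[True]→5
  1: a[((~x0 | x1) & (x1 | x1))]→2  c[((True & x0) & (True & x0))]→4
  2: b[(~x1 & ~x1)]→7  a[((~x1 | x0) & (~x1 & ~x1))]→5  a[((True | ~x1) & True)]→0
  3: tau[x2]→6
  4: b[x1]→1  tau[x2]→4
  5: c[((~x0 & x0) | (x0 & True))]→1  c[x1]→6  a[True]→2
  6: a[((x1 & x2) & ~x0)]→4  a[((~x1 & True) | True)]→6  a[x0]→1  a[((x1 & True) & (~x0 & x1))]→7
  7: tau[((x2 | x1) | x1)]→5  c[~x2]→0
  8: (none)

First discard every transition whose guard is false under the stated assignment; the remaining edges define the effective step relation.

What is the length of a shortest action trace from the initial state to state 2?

Answer: 2

Trace:
BFS to 2:
  Layer 0: {0}
  Layer 1: {5}
  Layer 2: {2}
2 enters at depth 2; path a·a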